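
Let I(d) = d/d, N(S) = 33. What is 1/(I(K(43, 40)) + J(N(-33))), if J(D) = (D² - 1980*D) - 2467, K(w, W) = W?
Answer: -1/66717 ≈ -1.4989e-5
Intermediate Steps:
J(D) = -2467 + D² - 1980*D
I(d) = 1
1/(I(K(43, 40)) + J(N(-33))) = 1/(1 + (-2467 + 33² - 1980*33)) = 1/(1 + (-2467 + 1089 - 65340)) = 1/(1 - 66718) = 1/(-66717) = -1/66717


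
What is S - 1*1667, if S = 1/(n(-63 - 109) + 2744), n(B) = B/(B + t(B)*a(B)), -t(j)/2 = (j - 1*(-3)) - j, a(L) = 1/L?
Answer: -67673197147/40595808 ≈ -1667.0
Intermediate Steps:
t(j) = -6 (t(j) = -2*((j - 1*(-3)) - j) = -2*((j + 3) - j) = -2*((3 + j) - j) = -2*3 = -6)
n(B) = B/(B - 6/B)
S = 14789/40595808 (S = 1/((-63 - 109)**2/(-6 + (-63 - 109)**2) + 2744) = 1/((-172)**2/(-6 + (-172)**2) + 2744) = 1/(29584/(-6 + 29584) + 2744) = 1/(29584/29578 + 2744) = 1/(29584*(1/29578) + 2744) = 1/(14792/14789 + 2744) = 1/(40595808/14789) = 14789/40595808 ≈ 0.00036430)
S - 1*1667 = 14789/40595808 - 1*1667 = 14789/40595808 - 1667 = -67673197147/40595808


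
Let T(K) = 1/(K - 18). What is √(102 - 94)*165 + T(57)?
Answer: 1/39 + 330*√2 ≈ 466.72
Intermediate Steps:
T(K) = 1/(-18 + K)
√(102 - 94)*165 + T(57) = √(102 - 94)*165 + 1/(-18 + 57) = √8*165 + 1/39 = (2*√2)*165 + 1/39 = 330*√2 + 1/39 = 1/39 + 330*√2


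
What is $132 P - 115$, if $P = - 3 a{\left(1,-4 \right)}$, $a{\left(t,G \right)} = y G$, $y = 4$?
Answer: $6221$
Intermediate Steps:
$a{\left(t,G \right)} = 4 G$
$P = 48$ ($P = - 3 \cdot 4 \left(-4\right) = \left(-3\right) \left(-16\right) = 48$)
$132 P - 115 = 132 \cdot 48 - 115 = 6336 - 115 = 6221$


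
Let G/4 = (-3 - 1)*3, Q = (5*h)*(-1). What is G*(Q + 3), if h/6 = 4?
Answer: 5616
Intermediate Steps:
h = 24 (h = 6*4 = 24)
Q = -120 (Q = (5*24)*(-1) = 120*(-1) = -120)
G = -48 (G = 4*((-3 - 1)*3) = 4*(-4*3) = 4*(-12) = -48)
G*(Q + 3) = -48*(-120 + 3) = -48*(-117) = 5616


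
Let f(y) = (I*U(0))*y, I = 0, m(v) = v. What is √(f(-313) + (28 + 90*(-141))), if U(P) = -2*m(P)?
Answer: I*√12662 ≈ 112.53*I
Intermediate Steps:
U(P) = -2*P
f(y) = 0 (f(y) = (0*(-2*0))*y = (0*0)*y = 0*y = 0)
√(f(-313) + (28 + 90*(-141))) = √(0 + (28 + 90*(-141))) = √(0 + (28 - 12690)) = √(0 - 12662) = √(-12662) = I*√12662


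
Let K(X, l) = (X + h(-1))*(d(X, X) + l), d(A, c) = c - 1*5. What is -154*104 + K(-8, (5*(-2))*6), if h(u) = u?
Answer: -15359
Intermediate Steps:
d(A, c) = -5 + c (d(A, c) = c - 5 = -5 + c)
K(X, l) = (-1 + X)*(-5 + X + l) (K(X, l) = (X - 1)*((-5 + X) + l) = (-1 + X)*(-5 + X + l))
-154*104 + K(-8, (5*(-2))*6) = -154*104 + (5 - 1*(-8) - 5*(-2)*6 - 8*5*(-2)*6 - 8*(-5 - 8)) = -16016 + (5 + 8 - (-10)*6 - (-80)*6 - 8*(-13)) = -16016 + (5 + 8 - 1*(-60) - 8*(-60) + 104) = -16016 + (5 + 8 + 60 + 480 + 104) = -16016 + 657 = -15359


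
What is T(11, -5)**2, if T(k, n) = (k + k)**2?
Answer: 234256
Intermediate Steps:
T(k, n) = 4*k**2 (T(k, n) = (2*k)**2 = 4*k**2)
T(11, -5)**2 = (4*11**2)**2 = (4*121)**2 = 484**2 = 234256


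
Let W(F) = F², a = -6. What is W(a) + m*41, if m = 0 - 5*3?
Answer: -579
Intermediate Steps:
m = -15 (m = 0 - 15 = -15)
W(a) + m*41 = (-6)² - 15*41 = 36 - 615 = -579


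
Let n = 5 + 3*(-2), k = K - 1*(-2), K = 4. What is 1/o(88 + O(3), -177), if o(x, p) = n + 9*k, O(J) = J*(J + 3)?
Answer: 1/53 ≈ 0.018868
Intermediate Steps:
k = 6 (k = 4 - 1*(-2) = 4 + 2 = 6)
n = -1 (n = 5 - 6 = -1)
O(J) = J*(3 + J)
o(x, p) = 53 (o(x, p) = -1 + 9*6 = -1 + 54 = 53)
1/o(88 + O(3), -177) = 1/53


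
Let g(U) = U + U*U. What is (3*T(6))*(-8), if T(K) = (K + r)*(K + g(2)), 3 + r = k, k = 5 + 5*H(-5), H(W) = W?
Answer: 4896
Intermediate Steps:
g(U) = U + U²
k = -20 (k = 5 + 5*(-5) = 5 - 25 = -20)
r = -23 (r = -3 - 20 = -23)
T(K) = (-23 + K)*(6 + K) (T(K) = (K - 23)*(K + 2*(1 + 2)) = (-23 + K)*(K + 2*3) = (-23 + K)*(K + 6) = (-23 + K)*(6 + K))
(3*T(6))*(-8) = (3*(-138 + 6² - 17*6))*(-8) = (3*(-138 + 36 - 102))*(-8) = (3*(-204))*(-8) = -612*(-8) = 4896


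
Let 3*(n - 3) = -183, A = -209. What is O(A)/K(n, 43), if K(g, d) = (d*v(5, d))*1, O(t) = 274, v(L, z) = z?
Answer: 274/1849 ≈ 0.14819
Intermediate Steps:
n = -58 (n = 3 + (⅓)*(-183) = 3 - 61 = -58)
K(g, d) = d² (K(g, d) = (d*d)*1 = d²*1 = d²)
O(A)/K(n, 43) = 274/(43²) = 274/1849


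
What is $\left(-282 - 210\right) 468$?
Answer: $-230256$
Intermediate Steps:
$\left(-282 - 210\right) 468 = \left(-492\right) 468 = -230256$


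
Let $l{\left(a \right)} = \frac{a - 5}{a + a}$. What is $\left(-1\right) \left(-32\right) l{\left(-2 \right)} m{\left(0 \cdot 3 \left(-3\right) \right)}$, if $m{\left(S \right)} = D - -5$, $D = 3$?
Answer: $448$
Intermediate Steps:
$l{\left(a \right)} = \frac{-5 + a}{2 a}$
$m{\left(S \right)} = 8$ ($m{\left(S \right)} = 3 - -5 = 3 + 5 = 8$)
$\left(-1\right) \left(-32\right) l{\left(-2 \right)} m{\left(0 \cdot 3 \left(-3\right) \right)} = \left(-1\right) \left(-32\right) \frac{-5 - 2}{2 \left(-2\right)} 8 = 32 \cdot \frac{1}{2} \left(- \frac{1}{2}\right) \left(-7\right) 8 = 32 \cdot \frac{7}{4} \cdot 8 = 56 \cdot 8 = 448$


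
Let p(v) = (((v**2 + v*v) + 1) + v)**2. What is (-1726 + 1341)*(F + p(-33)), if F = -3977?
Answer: -1771515515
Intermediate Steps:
p(v) = (1 + v + 2*v**2)**2 (p(v) = (((v**2 + v**2) + 1) + v)**2 = ((2*v**2 + 1) + v)**2 = ((1 + 2*v**2) + v)**2 = (1 + v + 2*v**2)**2)
(-1726 + 1341)*(F + p(-33)) = (-1726 + 1341)*(-3977 + (1 - 33 + 2*(-33)**2)**2) = -385*(-3977 + (1 - 33 + 2*1089)**2) = -385*(-3977 + (1 - 33 + 2178)**2) = -385*(-3977 + 2146**2) = -385*(-3977 + 4605316) = -385*4601339 = -1771515515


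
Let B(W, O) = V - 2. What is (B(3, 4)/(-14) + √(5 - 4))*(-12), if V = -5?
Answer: -18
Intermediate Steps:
B(W, O) = -7 (B(W, O) = -5 - 2 = -7)
(B(3, 4)/(-14) + √(5 - 4))*(-12) = (-7/(-14) + √(5 - 4))*(-12) = (-7*(-1/14) + √1)*(-12) = (½ + 1)*(-12) = (3/2)*(-12) = -18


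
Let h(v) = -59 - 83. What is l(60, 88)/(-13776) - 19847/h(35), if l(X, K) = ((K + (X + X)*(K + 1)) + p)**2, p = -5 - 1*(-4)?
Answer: -2698067461/326032 ≈ -8275.5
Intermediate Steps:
p = -1 (p = -5 + 4 = -1)
h(v) = -142
l(X, K) = (-1 + K + 2*X*(1 + K))**2 (l(X, K) = ((K + (X + X)*(K + 1)) - 1)**2 = ((K + (2*X)*(1 + K)) - 1)**2 = ((K + 2*X*(1 + K)) - 1)**2 = (-1 + K + 2*X*(1 + K))**2)
l(60, 88)/(-13776) - 19847/h(35) = (-1 + 88 + 2*60 + 2*88*60)**2/(-13776) - 19847/(-142) = (-1 + 88 + 120 + 10560)**2*(-1/13776) - 19847*(-1/142) = 10767**2*(-1/13776) + 19847/142 = 115928289*(-1/13776) + 19847/142 = -38642763/4592 + 19847/142 = -2698067461/326032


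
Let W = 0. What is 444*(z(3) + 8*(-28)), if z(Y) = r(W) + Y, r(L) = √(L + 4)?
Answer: -97236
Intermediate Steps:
r(L) = √(4 + L)
z(Y) = 2 + Y (z(Y) = √(4 + 0) + Y = √4 + Y = 2 + Y)
444*(z(3) + 8*(-28)) = 444*((2 + 3) + 8*(-28)) = 444*(5 - 224) = 444*(-219) = -97236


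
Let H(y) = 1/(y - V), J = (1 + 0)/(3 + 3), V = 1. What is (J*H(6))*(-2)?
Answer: -1/15 ≈ -0.066667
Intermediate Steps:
J = 1/6 ≈ 0.16667
H(y) = 1/(-1 + y) (H(y) = 1/(y - 1*1) = 1/(y - 1) = 1/(-1 + y))
(J*H(6))*(-2) = (1/(6*(-1 + 6)))*(-2) = ((1/6)/5)*(-2) = ((1/6)*(1/5))*(-2) = (1/30)*(-2) = -1/15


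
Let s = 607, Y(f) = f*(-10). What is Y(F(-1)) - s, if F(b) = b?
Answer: -597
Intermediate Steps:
Y(f) = -10*f
Y(F(-1)) - s = -10*(-1) - 1*607 = 10 - 607 = -597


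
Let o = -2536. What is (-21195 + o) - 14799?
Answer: -38530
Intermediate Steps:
(-21195 + o) - 14799 = (-21195 - 2536) - 14799 = -23731 - 14799 = -38530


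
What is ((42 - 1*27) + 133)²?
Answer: 21904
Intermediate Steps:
((42 - 1*27) + 133)² = ((42 - 27) + 133)² = (15 + 133)² = 148² = 21904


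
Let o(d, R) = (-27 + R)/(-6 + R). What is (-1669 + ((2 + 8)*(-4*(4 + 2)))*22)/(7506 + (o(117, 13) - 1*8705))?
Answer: 6949/1201 ≈ 5.7860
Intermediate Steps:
o(d, R) = (-27 + R)/(-6 + R)
(-1669 + ((2 + 8)*(-4*(4 + 2)))*22)/(7506 + (o(117, 13) - 1*8705)) = (-1669 + ((2 + 8)*(-4*(4 + 2)))*22)/(7506 + ((-27 + 13)/(-6 + 13) - 1*8705)) = (-1669 + (10*(-4*6))*22)/(7506 + (-14/7 - 8705)) = (-1669 + (10*(-24))*22)/(7506 + ((1/7)*(-14) - 8705)) = (-1669 - 240*22)/(7506 + (-2 - 8705)) = (-1669 - 5280)/(7506 - 8707) = -6949/(-1201) = -6949*(-1/1201) = 6949/1201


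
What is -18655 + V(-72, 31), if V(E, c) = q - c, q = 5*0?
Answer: -18686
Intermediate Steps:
q = 0
V(E, c) = -c (V(E, c) = 0 - c = -c)
-18655 + V(-72, 31) = -18655 - 1*31 = -18655 - 31 = -18686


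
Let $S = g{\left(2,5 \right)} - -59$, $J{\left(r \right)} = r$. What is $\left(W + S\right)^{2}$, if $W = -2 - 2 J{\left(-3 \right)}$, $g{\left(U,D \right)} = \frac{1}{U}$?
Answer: $\frac{16129}{4} \approx 4032.3$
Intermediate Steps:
$W = 4$ ($W = -2 - -6 = -2 + 6 = 4$)
$S = \frac{119}{2}$ ($S = \frac{1}{2} - -59 = \frac{1}{2} + 59 = \frac{119}{2} \approx 59.5$)
$\left(W + S\right)^{2} = \left(4 + \frac{119}{2}\right)^{2} = \left(\frac{127}{2}\right)^{2} = \frac{16129}{4}$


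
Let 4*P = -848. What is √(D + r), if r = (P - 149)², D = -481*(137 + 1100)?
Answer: 2*I*√116169 ≈ 681.67*I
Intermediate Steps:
P = -212 (P = (¼)*(-848) = -212)
D = -594997 (D = -481*1237 = -594997)
r = 130321 (r = (-212 - 149)² = (-361)² = 130321)
√(D + r) = √(-594997 + 130321) = √(-464676) = 2*I*√116169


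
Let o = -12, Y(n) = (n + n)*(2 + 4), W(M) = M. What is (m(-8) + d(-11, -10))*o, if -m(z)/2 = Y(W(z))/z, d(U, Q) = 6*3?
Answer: 72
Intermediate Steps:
Y(n) = 12*n (Y(n) = (2*n)*6 = 12*n)
d(U, Q) = 18
m(z) = -24 (m(z) = -2*12*z/z = -2*12 = -24)
(m(-8) + d(-11, -10))*o = (-24 + 18)*(-12) = -6*(-12) = 72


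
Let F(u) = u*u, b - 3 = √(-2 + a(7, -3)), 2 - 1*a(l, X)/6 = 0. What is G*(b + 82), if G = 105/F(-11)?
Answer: 8925/121 + 105*√10/121 ≈ 76.504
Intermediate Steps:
a(l, X) = 12 (a(l, X) = 12 - 6*0 = 12 + 0 = 12)
b = 3 + √10 (b = 3 + √(-2 + 12) = 3 + √10 ≈ 6.1623)
F(u) = u²
G = 105/121 (G = 105/((-11)²) = 105/121 ≈ 0.86777)
G*(b + 82) = 105*((3 + √10) + 82)/121 = 105*(85 + √10)/121 = 8925/121 + 105*√10/121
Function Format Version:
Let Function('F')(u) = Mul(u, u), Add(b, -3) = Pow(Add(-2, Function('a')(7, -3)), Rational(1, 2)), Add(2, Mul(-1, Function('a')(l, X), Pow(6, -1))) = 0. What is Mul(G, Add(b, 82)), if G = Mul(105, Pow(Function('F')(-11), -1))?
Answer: Add(Rational(8925, 121), Mul(Rational(105, 121), Pow(10, Rational(1, 2)))) ≈ 76.504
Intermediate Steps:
Function('a')(l, X) = 12 (Function('a')(l, X) = Add(12, Mul(-6, 0)) = Add(12, 0) = 12)
b = Add(3, Pow(10, Rational(1, 2))) (b = Add(3, Pow(Add(-2, 12), Rational(1, 2))) = Add(3, Pow(10, Rational(1, 2))) ≈ 6.1623)
Function('F')(u) = Pow(u, 2)
G = Rational(105, 121) (G = Mul(105, Pow(Pow(-11, 2), -1)) = Mul(105, Pow(121, -1)) = Mul(105, Rational(1, 121)) = Rational(105, 121) ≈ 0.86777)
Mul(G, Add(b, 82)) = Mul(Rational(105, 121), Add(Add(3, Pow(10, Rational(1, 2))), 82)) = Mul(Rational(105, 121), Add(85, Pow(10, Rational(1, 2)))) = Add(Rational(8925, 121), Mul(Rational(105, 121), Pow(10, Rational(1, 2))))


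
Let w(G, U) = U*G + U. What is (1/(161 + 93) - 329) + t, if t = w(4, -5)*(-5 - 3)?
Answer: -32765/254 ≈ -129.00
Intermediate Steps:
w(G, U) = U + G*U (w(G, U) = G*U + U = U + G*U)
t = 200 (t = (-5*(1 + 4))*(-5 - 3) = -5*5*(-8) = -25*(-8) = 200)
(1/(161 + 93) - 329) + t = (1/(161 + 93) - 329) + 200 = (1/254 - 329) + 200 = -83565/254 + 200 = -32765/254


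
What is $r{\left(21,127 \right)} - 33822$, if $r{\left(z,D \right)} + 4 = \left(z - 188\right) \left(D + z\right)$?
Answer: $-58542$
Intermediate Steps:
$r{\left(z,D \right)} = -4 + \left(-188 + z\right) \left(D + z\right)$ ($r{\left(z,D \right)} = -4 + \left(z - 188\right) \left(D + z\right) = -4 + \left(-188 + z\right) \left(D + z\right)$)
$r{\left(21,127 \right)} - 33822 = \left(-4 + 21^{2} - 23876 - 3948 + 127 \cdot 21\right) - 33822 = \left(-4 + 441 - 23876 - 3948 + 2667\right) - 33822 = -24720 - 33822 = -58542$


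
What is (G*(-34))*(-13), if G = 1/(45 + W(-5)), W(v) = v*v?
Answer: 221/35 ≈ 6.3143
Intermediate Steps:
W(v) = v**2
G = 1/70 (G = 1/(45 + (-5)**2) = 1/(45 + 25) = 1/70 ≈ 0.014286)
(G*(-34))*(-13) = ((1/70)*(-34))*(-13) = -17/35*(-13) = 221/35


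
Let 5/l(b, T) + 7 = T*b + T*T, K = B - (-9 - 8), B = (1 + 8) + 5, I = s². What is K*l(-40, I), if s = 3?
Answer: -155/286 ≈ -0.54196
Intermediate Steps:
I = 9 (I = 3² = 9)
B = 14 (B = 9 + 5 = 14)
K = 31 (K = 14 - (-9 - 8) = 14 - 1*(-17) = 14 + 17 = 31)
l(b, T) = 5/(-7 + T² + T*b) (l(b, T) = 5/(-7 + (T*b + T*T)) = 5/(-7 + (T*b + T²)) = 5/(-7 + (T² + T*b)) = 5/(-7 + T² + T*b))
K*l(-40, I) = 31*(5/(-7 + 9² + 9*(-40))) = 31*(5/(-7 + 81 - 360)) = 31*(5/(-286)) = 31*(5*(-1/286)) = 31*(-5/286) = -155/286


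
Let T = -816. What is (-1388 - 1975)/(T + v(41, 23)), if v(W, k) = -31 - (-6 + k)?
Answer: 1121/288 ≈ 3.8924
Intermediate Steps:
v(W, k) = -25 - k (v(W, k) = -31 + (6 - k) = -25 - k)
(-1388 - 1975)/(T + v(41, 23)) = (-1388 - 1975)/(-816 + (-25 - 1*23)) = -3363/(-816 + (-25 - 23)) = -3363/(-816 - 48) = -3363/(-864) = -3363*(-1/864) = 1121/288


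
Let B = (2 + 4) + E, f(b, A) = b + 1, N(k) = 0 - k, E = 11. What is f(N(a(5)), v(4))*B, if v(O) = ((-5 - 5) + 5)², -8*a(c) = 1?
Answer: 153/8 ≈ 19.125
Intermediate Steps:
a(c) = -⅛ (a(c) = -⅛*1 = -⅛)
v(O) = 25 (v(O) = (-10 + 5)² = (-5)² = 25)
N(k) = -k
f(b, A) = 1 + b
B = 17 (B = (2 + 4) + 11 = 6 + 11 = 17)
f(N(a(5)), v(4))*B = (1 - 1*(-⅛))*17 = (1 + ⅛)*17 = (9/8)*17 = 153/8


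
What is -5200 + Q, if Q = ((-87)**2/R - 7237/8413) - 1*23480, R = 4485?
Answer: -360710429116/12577435 ≈ -28679.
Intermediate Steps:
Q = -295307767116/12577435 (Q = ((-87)**2/4485 - 7237/8413) - 1*23480 = (7569*(1/4485) - 7237*1/8413) - 23480 = (2523/1495 - 7237/8413) - 23480 = 10406684/12577435 - 23480 = -295307767116/12577435 ≈ -23479.)
-5200 + Q = -5200 - 295307767116/12577435 = -360710429116/12577435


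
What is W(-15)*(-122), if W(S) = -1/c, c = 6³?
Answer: 61/108 ≈ 0.56481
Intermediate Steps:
c = 216
W(S) = -1/216
W(-15)*(-122) = -1/216*(-122) = 61/108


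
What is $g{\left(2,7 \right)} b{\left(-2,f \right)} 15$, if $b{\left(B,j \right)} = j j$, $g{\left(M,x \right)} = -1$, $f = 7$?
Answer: $-735$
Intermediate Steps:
$b{\left(B,j \right)} = j^{2}$
$g{\left(2,7 \right)} b{\left(-2,f \right)} 15 = - 7^{2} \cdot 15 = \left(-1\right) 49 \cdot 15 = \left(-49\right) 15 = -735$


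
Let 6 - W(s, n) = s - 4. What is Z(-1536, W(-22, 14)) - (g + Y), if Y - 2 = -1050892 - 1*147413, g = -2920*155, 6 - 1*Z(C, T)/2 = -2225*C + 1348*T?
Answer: -5270557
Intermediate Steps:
W(s, n) = 10 - s (W(s, n) = 6 - (s - 4) = 6 - (-4 + s) = 6 + (4 - s) = 10 - s)
Z(C, T) = 12 - 2696*T + 4450*C (Z(C, T) = 12 - 2*(-2225*C + 1348*T) = 12 + (-2696*T + 4450*C) = 12 - 2696*T + 4450*C)
g = -452600
Y = -1198303 (Y = 2 + (-1050892 - 1*147413) = 2 + (-1050892 - 147413) = 2 - 1198305 = -1198303)
Z(-1536, W(-22, 14)) - (g + Y) = (12 - 2696*(10 - 1*(-22)) + 4450*(-1536)) - (-452600 - 1198303) = (12 - 2696*(10 + 22) - 6835200) - 1*(-1650903) = (12 - 2696*32 - 6835200) + 1650903 = (12 - 86272 - 6835200) + 1650903 = -6921460 + 1650903 = -5270557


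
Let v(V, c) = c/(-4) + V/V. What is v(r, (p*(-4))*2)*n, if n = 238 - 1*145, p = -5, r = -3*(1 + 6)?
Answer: -837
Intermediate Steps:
r = -21 (r = -3*7 = -21)
v(V, c) = 1 - c/4 (v(V, c) = c*(-¼) + 1 = -c/4 + 1 = 1 - c/4)
n = 93 (n = 238 - 145 = 93)
v(r, (p*(-4))*2)*n = (1 - (-5*(-4))*2/4)*93 = (1 - 5*2)*93 = (1 - ¼*40)*93 = (1 - 10)*93 = -9*93 = -837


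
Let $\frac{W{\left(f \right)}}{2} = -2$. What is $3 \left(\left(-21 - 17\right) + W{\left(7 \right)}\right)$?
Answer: $-126$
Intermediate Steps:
$W{\left(f \right)} = -4$ ($W{\left(f \right)} = 2 \left(-2\right) = -4$)
$3 \left(\left(-21 - 17\right) + W{\left(7 \right)}\right) = 3 \left(\left(-21 - 17\right) - 4\right) = 3 \left(-38 - 4\right) = 3 \left(-42\right) = -126$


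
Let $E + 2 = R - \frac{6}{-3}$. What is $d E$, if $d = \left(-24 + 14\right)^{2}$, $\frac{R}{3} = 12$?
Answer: $3600$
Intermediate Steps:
$R = 36$ ($R = 3 \cdot 12 = 36$)
$E = 36$ ($E = -2 + \left(36 - \frac{6}{-3}\right) = -2 + \left(36 - -2\right) = -2 + \left(36 + 2\right) = -2 + 38 = 36$)
$d = 100$ ($d = \left(-10\right)^{2} = 100$)
$d E = 100 \cdot 36 = 3600$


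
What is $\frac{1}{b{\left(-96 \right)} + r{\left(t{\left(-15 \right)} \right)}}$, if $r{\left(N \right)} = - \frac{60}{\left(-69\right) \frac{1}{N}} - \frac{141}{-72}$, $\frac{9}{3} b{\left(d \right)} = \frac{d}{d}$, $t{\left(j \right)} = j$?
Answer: $- \frac{552}{5935} \approx -0.093008$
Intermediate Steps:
$b{\left(d \right)} = \frac{1}{3}$ ($b{\left(d \right)} = \frac{d \frac{1}{d}}{3} = \frac{1}{3} \cdot 1 = \frac{1}{3}$)
$r{\left(N \right)} = \frac{47}{24} + \frac{20 N}{23}$ ($r{\left(N \right)} = - 60 \left(- \frac{N}{69}\right) - - \frac{47}{24} = \frac{20 N}{23} + \frac{47}{24} = \frac{47}{24} + \frac{20 N}{23}$)
$\frac{1}{b{\left(-96 \right)} + r{\left(t{\left(-15 \right)} \right)}} = \frac{1}{\frac{1}{3} + \left(\frac{47}{24} + \frac{20}{23} \left(-15\right)\right)} = \frac{1}{\frac{1}{3} + \left(\frac{47}{24} - \frac{300}{23}\right)} = \frac{1}{\frac{1}{3} - \frac{6119}{552}} = \frac{1}{- \frac{5935}{552}} = - \frac{552}{5935}$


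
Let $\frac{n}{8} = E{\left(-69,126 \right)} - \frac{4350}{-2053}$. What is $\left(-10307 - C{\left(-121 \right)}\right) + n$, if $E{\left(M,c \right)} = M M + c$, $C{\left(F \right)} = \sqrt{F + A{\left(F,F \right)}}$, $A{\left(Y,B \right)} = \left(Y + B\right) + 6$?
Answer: $\frac{59138617}{2053} - i \sqrt{357} \approx 28806.0 - 18.894 i$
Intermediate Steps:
$A{\left(Y,B \right)} = 6 + B + Y$ ($A{\left(Y,B \right)} = \left(B + Y\right) + 6 = 6 + B + Y$)
$C{\left(F \right)} = \sqrt{6 + 3 F}$ ($C{\left(F \right)} = \sqrt{F + \left(6 + F + F\right)} = \sqrt{F + \left(6 + 2 F\right)} = \sqrt{6 + 3 F}$)
$E{\left(M,c \right)} = c + M^{2}$ ($E{\left(M,c \right)} = M^{2} + c = c + M^{2}$)
$n = \frac{80298888}{2053}$ ($n = 8 \left(\left(126 + \left(-69\right)^{2}\right) - \frac{4350}{-2053}\right) = 8 \left(\left(126 + 4761\right) - 4350 \left(- \frac{1}{2053}\right)\right) = 8 \left(4887 - - \frac{4350}{2053}\right) = 8 \left(4887 + \frac{4350}{2053}\right) = 8 \cdot \frac{10037361}{2053} = \frac{80298888}{2053} \approx 39113.0$)
$\left(-10307 - C{\left(-121 \right)}\right) + n = \left(-10307 - \sqrt{6 + 3 \left(-121\right)}\right) + \frac{80298888}{2053} = \left(-10307 - \sqrt{6 - 363}\right) + \frac{80298888}{2053} = \left(-10307 - \sqrt{-357}\right) + \frac{80298888}{2053} = \left(-10307 - i \sqrt{357}\right) + \frac{80298888}{2053} = \frac{59138617}{2053} - i \sqrt{357}$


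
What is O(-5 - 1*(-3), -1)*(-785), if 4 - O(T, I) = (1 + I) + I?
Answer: -3925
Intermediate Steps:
O(T, I) = 3 - 2*I (O(T, I) = 4 - ((1 + I) + I) = 4 - (1 + 2*I) = 4 + (-1 - 2*I) = 3 - 2*I)
O(-5 - 1*(-3), -1)*(-785) = (3 - 2*(-1))*(-785) = (3 + 2)*(-785) = 5*(-785) = -3925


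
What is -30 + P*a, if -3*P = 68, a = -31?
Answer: 2018/3 ≈ 672.67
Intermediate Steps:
P = -68/3 (P = -⅓*68 = -68/3 ≈ -22.667)
-30 + P*a = -30 - 68/3*(-31) = -30 + 2108/3 = 2018/3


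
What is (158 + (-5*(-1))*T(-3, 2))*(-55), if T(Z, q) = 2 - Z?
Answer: -10065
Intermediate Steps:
(158 + (-5*(-1))*T(-3, 2))*(-55) = (158 + (-5*(-1))*(2 - 1*(-3)))*(-55) = (158 + 5*(2 + 3))*(-55) = (158 + 5*5)*(-55) = (158 + 25)*(-55) = 183*(-55) = -10065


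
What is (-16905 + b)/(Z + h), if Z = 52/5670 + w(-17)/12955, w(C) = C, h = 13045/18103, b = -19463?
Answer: -2418023127141720/48433441853 ≈ -49925.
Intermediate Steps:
h = 13045/18103 (h = 13045*(1/18103) = 13045/18103 ≈ 0.72060)
Z = 57727/7345485 (Z = 52/5670 - 17/12955 = 52*(1/5670) - 17*1/12955 = 26/2835 - 17/12955 = 57727/7345485 ≈ 0.0078588)
(-16905 + b)/(Z + h) = (-16905 - 19463)/(57727/7345485 + 13045/18103) = -36368/96866883706/132975314955 = -36368*132975314955/96866883706 = -2418023127141720/48433441853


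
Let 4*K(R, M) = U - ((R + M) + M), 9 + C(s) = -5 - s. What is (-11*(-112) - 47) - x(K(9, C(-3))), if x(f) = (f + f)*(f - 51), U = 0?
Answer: 11963/8 ≈ 1495.4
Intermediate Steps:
C(s) = -14 - s (C(s) = -9 + (-5 - s) = -14 - s)
K(R, M) = -M/2 - R/4 (K(R, M) = (0 - ((R + M) + M))/4 = (0 - ((M + R) + M))/4 = (0 - (R + 2*M))/4 = (0 + (-R - 2*M))/4 = (-R - 2*M)/4 = -M/2 - R/4)
x(f) = 2*f*(-51 + f) (x(f) = (2*f)*(-51 + f) = 2*f*(-51 + f))
(-11*(-112) - 47) - x(K(9, C(-3))) = (-11*(-112) - 47) - 2*(-(-14 - 1*(-3))/2 - ¼*9)*(-51 + (-(-14 - 1*(-3))/2 - ¼*9)) = (1232 - 47) - 2*(-(-14 + 3)/2 - 9/4)*(-51 + (-(-14 + 3)/2 - 9/4)) = 1185 - 2*(-½*(-11) - 9/4)*(-51 + (-½*(-11) - 9/4)) = 1185 - 2*(11/2 - 9/4)*(-51 + (11/2 - 9/4)) = 1185 - 2*13*(-51 + 13/4)/4 = 1185 - 2*13*(-191)/(4*4) = 1185 - 1*(-2483/8) = 1185 + 2483/8 = 11963/8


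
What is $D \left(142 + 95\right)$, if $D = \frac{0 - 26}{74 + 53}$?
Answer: $- \frac{6162}{127} \approx -48.52$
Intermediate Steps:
$D = - \frac{26}{127} \approx -0.20472$
$D \left(142 + 95\right) = - \frac{26 \left(142 + 95\right)}{127} = \left(- \frac{26}{127}\right) 237 = - \frac{6162}{127}$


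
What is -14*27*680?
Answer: -257040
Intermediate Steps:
-14*27*680 = -378*680 = -257040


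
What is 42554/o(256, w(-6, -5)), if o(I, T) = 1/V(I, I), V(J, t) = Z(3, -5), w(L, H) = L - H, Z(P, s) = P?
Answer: 127662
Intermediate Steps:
V(J, t) = 3
o(I, T) = 1/3
42554/o(256, w(-6, -5)) = 42554/(1/3) = 42554*3 = 127662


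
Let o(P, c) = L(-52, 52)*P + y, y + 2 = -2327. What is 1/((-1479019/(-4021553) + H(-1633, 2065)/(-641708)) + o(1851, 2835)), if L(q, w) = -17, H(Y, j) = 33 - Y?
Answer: -1290331366262/43607567654981975 ≈ -2.9590e-5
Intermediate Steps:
y = -2329 (y = -2 - 2327 = -2329)
o(P, c) = -2329 - 17*P (o(P, c) = -17*P - 2329 = -2329 - 17*P)
1/((-1479019/(-4021553) + H(-1633, 2065)/(-641708)) + o(1851, 2835)) = 1/((-1479019/(-4021553) + (33 - 1*(-1633))/(-641708)) + (-2329 - 17*1851)) = 1/((-1479019*(-1/4021553) + (33 + 1633)*(-1/641708)) + (-2329 - 31467)) = 1/((1479019/4021553 + 1666*(-1/641708)) - 33796) = 1/((1479019/4021553 - 833/320854) - 33796) = 1/(471199208577/1290331366262 - 33796) = 1/(-43607567654981975/1290331366262) = -1290331366262/43607567654981975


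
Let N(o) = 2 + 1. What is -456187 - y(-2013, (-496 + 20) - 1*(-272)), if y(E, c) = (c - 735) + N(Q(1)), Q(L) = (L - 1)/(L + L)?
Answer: -455251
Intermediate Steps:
Q(L) = (-1 + L)/(2*L) (Q(L) = (-1 + L)/((2*L)) = (-1 + L)*(1/(2*L)) = (-1 + L)/(2*L))
N(o) = 3
y(E, c) = -732 + c (y(E, c) = (c - 735) + 3 = (-735 + c) + 3 = -732 + c)
-456187 - y(-2013, (-496 + 20) - 1*(-272)) = -456187 - (-732 + ((-496 + 20) - 1*(-272))) = -456187 - (-732 + (-476 + 272)) = -456187 - (-732 - 204) = -456187 - 1*(-936) = -456187 + 936 = -455251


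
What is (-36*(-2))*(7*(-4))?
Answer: -2016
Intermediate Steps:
(-36*(-2))*(7*(-4)) = 72*(-28) = -2016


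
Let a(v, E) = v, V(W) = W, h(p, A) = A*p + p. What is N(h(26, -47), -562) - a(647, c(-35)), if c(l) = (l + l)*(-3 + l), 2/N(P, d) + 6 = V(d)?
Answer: -183749/284 ≈ -647.00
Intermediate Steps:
h(p, A) = p + A*p
N(P, d) = 2/(-6 + d)
c(l) = 2*l*(-3 + l) (c(l) = (2*l)*(-3 + l) = 2*l*(-3 + l))
N(h(26, -47), -562) - a(647, c(-35)) = 2/(-6 - 562) - 1*647 = 2/(-568) - 647 = 2*(-1/568) - 647 = -1/284 - 647 = -183749/284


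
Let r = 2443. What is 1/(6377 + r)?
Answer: 1/8820 ≈ 0.00011338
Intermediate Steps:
1/(6377 + r) = 1/(6377 + 2443) = 1/8820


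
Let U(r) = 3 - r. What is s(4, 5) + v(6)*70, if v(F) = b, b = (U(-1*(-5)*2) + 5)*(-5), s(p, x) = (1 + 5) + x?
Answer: 711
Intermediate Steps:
s(p, x) = 6 + x
b = 10 (b = ((3 - (-1*(-5))*2) + 5)*(-5) = ((3 - 5*2) + 5)*(-5) = ((3 - 1*10) + 5)*(-5) = ((3 - 10) + 5)*(-5) = (-7 + 5)*(-5) = -2*(-5) = 10)
v(F) = 10
s(4, 5) + v(6)*70 = (6 + 5) + 10*70 = 11 + 700 = 711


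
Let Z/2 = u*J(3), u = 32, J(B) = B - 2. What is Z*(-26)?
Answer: -1664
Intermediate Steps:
J(B) = -2 + B
Z = 64 (Z = 2*(32*(-2 + 3)) = 2*(32*1) = 2*32 = 64)
Z*(-26) = 64*(-26) = -1664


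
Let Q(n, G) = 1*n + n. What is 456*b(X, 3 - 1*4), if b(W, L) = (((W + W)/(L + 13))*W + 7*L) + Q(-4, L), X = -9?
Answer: -684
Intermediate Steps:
Q(n, G) = 2*n (Q(n, G) = n + n = 2*n)
b(W, L) = -8 + 7*L + 2*W²/(13 + L) (b(W, L) = (((W + W)/(L + 13))*W + 7*L) + 2*(-4) = (((2*W)/(13 + L))*W + 7*L) - 8 = ((2*W/(13 + L))*W + 7*L) - 8 = (2*W²/(13 + L) + 7*L) - 8 = (7*L + 2*W²/(13 + L)) - 8 = -8 + 7*L + 2*W²/(13 + L))
456*b(X, 3 - 1*4) = 456*((-104 + 2*(-9)² + 7*(3 - 1*4)² + 83*(3 - 1*4))/(13 + (3 - 1*4))) = 456*((-104 + 2*81 + 7*(3 - 4)² + 83*(3 - 4))/(13 + (3 - 4))) = 456*((-104 + 162 + 7*(-1)² + 83*(-1))/(13 - 1)) = 456*((-104 + 162 + 7*1 - 83)/12) = 456*((-104 + 162 + 7 - 83)/12) = 456*((1/12)*(-18)) = 456*(-3/2) = -684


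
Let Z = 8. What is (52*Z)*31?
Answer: 12896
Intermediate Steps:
(52*Z)*31 = (52*8)*31 = 416*31 = 12896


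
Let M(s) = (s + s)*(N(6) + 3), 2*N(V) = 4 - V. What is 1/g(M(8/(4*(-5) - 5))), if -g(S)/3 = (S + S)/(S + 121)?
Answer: 2993/192 ≈ 15.589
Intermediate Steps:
N(V) = 2 - V/2 (N(V) = (4 - V)/2 = 2 - V/2)
M(s) = 4*s (M(s) = (s + s)*((2 - ½*6) + 3) = (2*s)*((2 - 3) + 3) = (2*s)*(-1 + 3) = (2*s)*2 = 4*s)
g(S) = -6*S/(121 + S) (g(S) = -3*(S + S)/(S + 121) = -3*2*S/(121 + S) = -6*S/(121 + S))
1/g(M(8/(4*(-5) - 5))) = 1/(-6*4*(8/(4*(-5) - 5))/(121 + 4*(8/(4*(-5) - 5)))) = 1/(-6*4*(8/(-20 - 5))/(121 + 4*(8/(-20 - 5)))) = 1/(-6*4*(8/(-25))/(121 + 4*(8/(-25)))) = 1/(-6*4*(8*(-1/25))/(121 + 4*(8*(-1/25)))) = 1/(-6*4*(-8/25)/(121 + 4*(-8/25))) = 1/(-6*(-32/25)/(121 - 32/25)) = 1/(-6*(-32/25)/2993/25) = 1/(-6*(-32/25)*25/2993) = 1/(192/2993) = 2993/192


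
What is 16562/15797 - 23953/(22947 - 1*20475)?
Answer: -337444277/39050184 ≈ -8.6413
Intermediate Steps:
16562/15797 - 23953/(22947 - 1*20475) = 16562*(1/15797) - 23953/(22947 - 20475) = 16562/15797 - 23953/2472 = -337444277/39050184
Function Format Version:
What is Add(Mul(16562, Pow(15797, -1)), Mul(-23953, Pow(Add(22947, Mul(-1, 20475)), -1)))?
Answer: Rational(-337444277, 39050184) ≈ -8.6413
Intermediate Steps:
Add(Mul(16562, Pow(15797, -1)), Mul(-23953, Pow(Add(22947, Mul(-1, 20475)), -1))) = Add(Mul(16562, Rational(1, 15797)), Mul(-23953, Pow(Add(22947, -20475), -1))) = Add(Rational(16562, 15797), Mul(-23953, Pow(2472, -1))) = Add(Rational(16562, 15797), Mul(-23953, Rational(1, 2472))) = Add(Rational(16562, 15797), Rational(-23953, 2472)) = Rational(-337444277, 39050184)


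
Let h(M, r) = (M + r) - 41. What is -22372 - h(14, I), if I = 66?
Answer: -22411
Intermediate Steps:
h(M, r) = -41 + M + r
-22372 - h(14, I) = -22372 - (-41 + 14 + 66) = -22372 - 1*39 = -22372 - 39 = -22411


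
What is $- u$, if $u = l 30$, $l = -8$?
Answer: $240$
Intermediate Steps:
$u = -240$ ($u = \left(-8\right) 30 = -240$)
$- u = \left(-1\right) \left(-240\right) = 240$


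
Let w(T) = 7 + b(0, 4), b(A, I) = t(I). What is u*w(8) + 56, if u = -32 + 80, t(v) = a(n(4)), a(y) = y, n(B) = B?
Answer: 584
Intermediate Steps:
t(v) = 4
b(A, I) = 4
w(T) = 11 (w(T) = 7 + 4 = 11)
u = 48
u*w(8) + 56 = 48*11 + 56 = 528 + 56 = 584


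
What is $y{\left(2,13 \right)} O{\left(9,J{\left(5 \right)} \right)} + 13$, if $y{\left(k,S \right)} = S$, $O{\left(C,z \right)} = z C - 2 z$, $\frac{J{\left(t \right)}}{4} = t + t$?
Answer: $3653$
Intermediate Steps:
$J{\left(t \right)} = 8 t$ ($J{\left(t \right)} = 4 \left(t + t\right) = 4 \cdot 2 t = 8 t$)
$O{\left(C,z \right)} = - 2 z + C z$ ($O{\left(C,z \right)} = C z - 2 z = - 2 z + C z$)
$y{\left(2,13 \right)} O{\left(9,J{\left(5 \right)} \right)} + 13 = 13 \cdot 8 \cdot 5 \left(-2 + 9\right) + 13 = 13 \cdot 40 \cdot 7 + 13 = 13 \cdot 280 + 13 = 3640 + 13 = 3653$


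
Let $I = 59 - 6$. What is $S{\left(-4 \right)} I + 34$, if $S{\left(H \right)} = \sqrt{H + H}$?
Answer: $34 + 106 i \sqrt{2} \approx 34.0 + 149.91 i$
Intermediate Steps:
$S{\left(H \right)} = \sqrt{2} \sqrt{H}$ ($S{\left(H \right)} = \sqrt{2 H} = \sqrt{2} \sqrt{H}$)
$I = 53$
$S{\left(-4 \right)} I + 34 = \sqrt{2} \sqrt{-4} \cdot 53 + 34 = \sqrt{2} \cdot 2 i 53 + 34 = 2 i \sqrt{2} \cdot 53 + 34 = 106 i \sqrt{2} + 34 = 34 + 106 i \sqrt{2}$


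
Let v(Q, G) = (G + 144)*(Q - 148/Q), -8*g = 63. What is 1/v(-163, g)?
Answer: -1304/28772469 ≈ -4.5321e-5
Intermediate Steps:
g = -63/8 (g = -1/8*63 = -63/8 ≈ -7.8750)
v(Q, G) = (144 + G)*(Q - 148/Q)
1/v(-163, g) = 1/((-21312 - 148*(-63/8) + (-163)**2*(144 - 63/8))/(-163)) = 1/(-(-21312 + 2331/2 + 26569*(1089/8))/163) = 1/(-(-21312 + 2331/2 + 28933641/8)/163) = 1/(-1/163*28772469/8) = 1/(-28772469/1304) = -1304/28772469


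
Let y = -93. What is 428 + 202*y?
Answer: -18358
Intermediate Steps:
428 + 202*y = 428 + 202*(-93) = 428 - 18786 = -18358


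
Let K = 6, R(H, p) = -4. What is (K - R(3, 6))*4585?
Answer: 45850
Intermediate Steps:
(K - R(3, 6))*4585 = (6 - 1*(-4))*4585 = (6 + 4)*4585 = 10*4585 = 45850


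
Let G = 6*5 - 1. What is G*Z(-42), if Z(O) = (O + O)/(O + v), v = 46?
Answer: -609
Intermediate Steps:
Z(O) = 2*O/(46 + O) (Z(O) = (O + O)/(O + 46) = (2*O)/(46 + O) = 2*O/(46 + O))
G = 29 (G = 30 - 1 = 29)
G*Z(-42) = 29*(2*(-42)/(46 - 42)) = 29*(2*(-42)/4) = 29*(2*(-42)*(¼)) = 29*(-21) = -609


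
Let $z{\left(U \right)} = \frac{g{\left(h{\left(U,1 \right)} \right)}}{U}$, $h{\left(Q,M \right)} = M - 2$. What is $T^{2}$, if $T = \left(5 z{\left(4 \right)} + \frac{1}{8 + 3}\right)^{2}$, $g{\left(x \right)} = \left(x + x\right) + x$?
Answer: $\frac{671898241}{3748096} \approx 179.26$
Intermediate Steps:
$h{\left(Q,M \right)} = -2 + M$ ($h{\left(Q,M \right)} = M - 2 = -2 + M$)
$g{\left(x \right)} = 3 x$ ($g{\left(x \right)} = 2 x + x = 3 x$)
$z{\left(U \right)} = - \frac{3}{U}$ ($z{\left(U \right)} = \frac{3 \left(-2 + 1\right)}{U} = \frac{3 \left(-1\right)}{U} = - \frac{3}{U}$)
$T = \frac{25921}{1936}$ ($T = \left(5 \left(- \frac{3}{4}\right) + \frac{1}{8 + 3}\right)^{2} = \left(5 \left(\left(-3\right) \frac{1}{4}\right) + \frac{1}{11}\right)^{2} = \left(5 \left(- \frac{3}{4}\right) + \frac{1}{11}\right)^{2} = \left(- \frac{15}{4} + \frac{1}{11}\right)^{2} = \left(- \frac{161}{44}\right)^{2} = \frac{25921}{1936} \approx 13.389$)
$T^{2} = \left(\frac{25921}{1936}\right)^{2} = \frac{671898241}{3748096}$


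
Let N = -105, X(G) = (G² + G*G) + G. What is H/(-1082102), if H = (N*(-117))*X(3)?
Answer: -36855/154586 ≈ -0.23841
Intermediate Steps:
X(G) = G + 2*G² (X(G) = (G² + G²) + G = 2*G² + G = G + 2*G²)
H = 257985 (H = (-105*(-117))*(3*(1 + 2*3)) = 12285*(3*(1 + 6)) = 12285*(3*7) = 12285*21 = 257985)
H/(-1082102) = 257985/(-1082102) = 257985*(-1/1082102) = -36855/154586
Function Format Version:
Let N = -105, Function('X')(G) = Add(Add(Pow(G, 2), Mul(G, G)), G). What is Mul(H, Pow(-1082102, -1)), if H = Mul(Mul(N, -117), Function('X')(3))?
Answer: Rational(-36855, 154586) ≈ -0.23841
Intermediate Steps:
Function('X')(G) = Add(G, Mul(2, Pow(G, 2))) (Function('X')(G) = Add(Add(Pow(G, 2), Pow(G, 2)), G) = Add(Mul(2, Pow(G, 2)), G) = Add(G, Mul(2, Pow(G, 2))))
H = 257985 (H = Mul(Mul(-105, -117), Mul(3, Add(1, Mul(2, 3)))) = Mul(12285, Mul(3, Add(1, 6))) = Mul(12285, Mul(3, 7)) = Mul(12285, 21) = 257985)
Mul(H, Pow(-1082102, -1)) = Mul(257985, Pow(-1082102, -1)) = Mul(257985, Rational(-1, 1082102)) = Rational(-36855, 154586)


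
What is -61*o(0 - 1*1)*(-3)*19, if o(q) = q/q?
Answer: 3477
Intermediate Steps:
o(q) = 1
-61*o(0 - 1*1)*(-3)*19 = -61*(-3)*19 = 183*19 = 3477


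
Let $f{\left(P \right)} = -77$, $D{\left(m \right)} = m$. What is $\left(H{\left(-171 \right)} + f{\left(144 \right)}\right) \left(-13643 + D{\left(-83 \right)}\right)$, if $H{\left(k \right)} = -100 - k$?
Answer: $82356$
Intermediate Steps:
$\left(H{\left(-171 \right)} + f{\left(144 \right)}\right) \left(-13643 + D{\left(-83 \right)}\right) = \left(\left(-100 - -171\right) - 77\right) \left(-13643 - 83\right) = \left(\left(-100 + 171\right) - 77\right) \left(-13726\right) = \left(71 - 77\right) \left(-13726\right) = \left(-6\right) \left(-13726\right) = 82356$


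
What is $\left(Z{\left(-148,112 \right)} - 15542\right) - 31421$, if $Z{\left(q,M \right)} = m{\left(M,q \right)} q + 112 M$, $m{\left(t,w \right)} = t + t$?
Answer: $-67571$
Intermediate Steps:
$m{\left(t,w \right)} = 2 t$
$Z{\left(q,M \right)} = 112 M + 2 M q$ ($Z{\left(q,M \right)} = 2 M q + 112 M = 112 M + 2 M q$)
$\left(Z{\left(-148,112 \right)} - 15542\right) - 31421 = \left(2 \cdot 112 \left(56 - 148\right) - 15542\right) - 31421 = \left(2 \cdot 112 \left(-92\right) - 15542\right) - 31421 = \left(-20608 - 15542\right) - 31421 = -36150 - 31421 = -67571$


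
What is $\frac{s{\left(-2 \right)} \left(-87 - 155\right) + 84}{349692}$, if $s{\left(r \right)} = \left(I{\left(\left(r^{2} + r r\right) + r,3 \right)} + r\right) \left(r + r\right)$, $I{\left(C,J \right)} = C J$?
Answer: $\frac{3893}{87423} \approx 0.044531$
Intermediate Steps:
$s{\left(r \right)} = 2 r \left(4 r + 6 r^{2}\right)$ ($s{\left(r \right)} = \left(\left(\left(r^{2} + r r\right) + r\right) 3 + r\right) \left(r + r\right) = \left(\left(\left(r^{2} + r^{2}\right) + r\right) 3 + r\right) 2 r = \left(\left(2 r^{2} + r\right) 3 + r\right) 2 r = \left(\left(r + 2 r^{2}\right) 3 + r\right) 2 r = \left(\left(3 r + 6 r^{2}\right) + r\right) 2 r = \left(4 r + 6 r^{2}\right) 2 r = 2 r \left(4 r + 6 r^{2}\right)$)
$\frac{s{\left(-2 \right)} \left(-87 - 155\right) + 84}{349692} = \frac{\left(-2\right)^{2} \left(8 + 12 \left(-2\right)\right) \left(-87 - 155\right) + 84}{349692} = \left(4 \left(8 - 24\right) \left(-87 - 155\right) + 84\right) \frac{1}{349692} = \left(4 \left(-16\right) \left(-242\right) + 84\right) \frac{1}{349692} = \left(\left(-64\right) \left(-242\right) + 84\right) \frac{1}{349692} = \left(15488 + 84\right) \frac{1}{349692} = 15572 \cdot \frac{1}{349692} = \frac{3893}{87423}$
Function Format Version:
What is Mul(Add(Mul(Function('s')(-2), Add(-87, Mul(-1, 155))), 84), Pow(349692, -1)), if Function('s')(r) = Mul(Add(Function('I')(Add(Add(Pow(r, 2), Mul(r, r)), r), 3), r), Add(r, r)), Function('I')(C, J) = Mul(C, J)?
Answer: Rational(3893, 87423) ≈ 0.044531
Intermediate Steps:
Function('s')(r) = Mul(2, r, Add(Mul(4, r), Mul(6, Pow(r, 2)))) (Function('s')(r) = Mul(Add(Mul(Add(Add(Pow(r, 2), Mul(r, r)), r), 3), r), Add(r, r)) = Mul(Add(Mul(Add(Add(Pow(r, 2), Pow(r, 2)), r), 3), r), Mul(2, r)) = Mul(Add(Mul(Add(Mul(2, Pow(r, 2)), r), 3), r), Mul(2, r)) = Mul(Add(Mul(Add(r, Mul(2, Pow(r, 2))), 3), r), Mul(2, r)) = Mul(Add(Add(Mul(3, r), Mul(6, Pow(r, 2))), r), Mul(2, r)) = Mul(Add(Mul(4, r), Mul(6, Pow(r, 2))), Mul(2, r)) = Mul(2, r, Add(Mul(4, r), Mul(6, Pow(r, 2)))))
Mul(Add(Mul(Function('s')(-2), Add(-87, Mul(-1, 155))), 84), Pow(349692, -1)) = Mul(Add(Mul(Mul(Pow(-2, 2), Add(8, Mul(12, -2))), Add(-87, Mul(-1, 155))), 84), Pow(349692, -1)) = Mul(Add(Mul(Mul(4, Add(8, -24)), Add(-87, -155)), 84), Rational(1, 349692)) = Mul(Add(Mul(Mul(4, -16), -242), 84), Rational(1, 349692)) = Mul(Add(Mul(-64, -242), 84), Rational(1, 349692)) = Mul(Add(15488, 84), Rational(1, 349692)) = Mul(15572, Rational(1, 349692)) = Rational(3893, 87423)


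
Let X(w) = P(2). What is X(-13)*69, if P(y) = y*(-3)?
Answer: -414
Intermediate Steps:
P(y) = -3*y
X(w) = -6 (X(w) = -3*2 = -6)
X(-13)*69 = -6*69 = -414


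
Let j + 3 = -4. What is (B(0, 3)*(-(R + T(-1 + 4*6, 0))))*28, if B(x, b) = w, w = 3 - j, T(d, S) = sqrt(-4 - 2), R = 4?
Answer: -1120 - 280*I*sqrt(6) ≈ -1120.0 - 685.86*I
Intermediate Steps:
j = -7 (j = -3 - 4 = -7)
T(d, S) = I*sqrt(6) (T(d, S) = sqrt(-6) = I*sqrt(6))
w = 10 (w = 3 - 1*(-7) = 3 + 7 = 10)
B(x, b) = 10
(B(0, 3)*(-(R + T(-1 + 4*6, 0))))*28 = (10*(-(4 + I*sqrt(6))))*28 = (10*(-4 - I*sqrt(6)))*28 = (-40 - 10*I*sqrt(6))*28 = -1120 - 280*I*sqrt(6)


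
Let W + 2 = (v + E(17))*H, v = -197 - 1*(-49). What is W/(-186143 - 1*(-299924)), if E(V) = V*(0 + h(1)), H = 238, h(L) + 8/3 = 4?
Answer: -89494/341343 ≈ -0.26218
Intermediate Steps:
h(L) = 4/3 (h(L) = -8/3 + 4 = 4/3)
v = -148 (v = -197 + 49 = -148)
E(V) = 4*V/3 (E(V) = V*(0 + 4/3) = V*(4/3) = 4*V/3)
W = -89494/3 (W = -2 + (-148 + (4/3)*17)*238 = -2 + (-148 + 68/3)*238 = -2 - 376/3*238 = -2 - 89488/3 = -89494/3 ≈ -29831.)
W/(-186143 - 1*(-299924)) = -89494/(3*(-186143 - 1*(-299924))) = -89494/(3*(-186143 + 299924)) = -89494/3/113781 = -89494/3*1/113781 = -89494/341343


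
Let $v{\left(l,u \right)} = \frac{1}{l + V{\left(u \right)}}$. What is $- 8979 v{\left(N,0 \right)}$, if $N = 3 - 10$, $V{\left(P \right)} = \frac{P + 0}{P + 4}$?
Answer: $\frac{8979}{7} \approx 1282.7$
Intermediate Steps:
$V{\left(P \right)} = \frac{P}{4 + P}$
$N = -7$ ($N = 3 - 10 = -7$)
$v{\left(l,u \right)} = \frac{1}{l + \frac{u}{4 + u}}$
$- 8979 v{\left(N,0 \right)} = - 8979 \frac{4 + 0}{0 - 7 \left(4 + 0\right)} = - 8979 \frac{1}{0 - 28} \cdot 4 = - 8979 \frac{1}{-28} \cdot 4 = - 8979 \left(\left(- \frac{1}{28}\right) 4\right) = \left(-8979\right) \left(- \frac{1}{7}\right) = \frac{8979}{7}$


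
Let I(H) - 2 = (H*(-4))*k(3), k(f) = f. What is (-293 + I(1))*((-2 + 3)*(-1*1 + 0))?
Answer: 303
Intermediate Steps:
I(H) = 2 - 12*H (I(H) = 2 + (H*(-4))*3 = 2 - 4*H*3 = 2 - 12*H)
(-293 + I(1))*((-2 + 3)*(-1*1 + 0)) = (-293 + (2 - 12*1))*((-2 + 3)*(-1*1 + 0)) = (-293 + (2 - 12))*(1*(-1 + 0)) = (-293 - 10)*(1*(-1)) = -303*(-1) = 303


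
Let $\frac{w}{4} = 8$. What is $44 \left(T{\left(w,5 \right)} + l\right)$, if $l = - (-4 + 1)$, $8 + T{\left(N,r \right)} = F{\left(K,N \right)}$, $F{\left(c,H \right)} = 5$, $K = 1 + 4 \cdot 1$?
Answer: $0$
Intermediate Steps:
$w = 32$ ($w = 4 \cdot 8 = 32$)
$K = 5$ ($K = 1 + 4 = 5$)
$T{\left(N,r \right)} = -3$ ($T{\left(N,r \right)} = -8 + 5 = -3$)
$l = 3$ ($l = \left(-1\right) \left(-3\right) = 3$)
$44 \left(T{\left(w,5 \right)} + l\right) = 44 \left(-3 + 3\right) = 44 \cdot 0 = 0$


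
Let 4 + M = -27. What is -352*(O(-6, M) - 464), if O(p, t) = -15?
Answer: 168608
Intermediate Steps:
M = -31 (M = -4 - 27 = -31)
-352*(O(-6, M) - 464) = -352*(-15 - 464) = -352*(-479) = 168608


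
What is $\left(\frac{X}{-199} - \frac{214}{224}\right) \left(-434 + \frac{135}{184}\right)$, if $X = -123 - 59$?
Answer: $\frac{72466389}{4100992} \approx 17.67$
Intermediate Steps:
$X = -182$
$\left(\frac{X}{-199} - \frac{214}{224}\right) \left(-434 + \frac{135}{184}\right) = \left(- \frac{182}{-199} - \frac{214}{224}\right) \left(-434 + \frac{135}{184}\right) = \left(\left(-182\right) \left(- \frac{1}{199}\right) - \frac{107}{112}\right) \left(-434 + 135 \cdot \frac{1}{184}\right) = \left(\frac{182}{199} - \frac{107}{112}\right) \left(-434 + \frac{135}{184}\right) = \left(- \frac{909}{22288}\right) \left(- \frac{79721}{184}\right) = \frac{72466389}{4100992}$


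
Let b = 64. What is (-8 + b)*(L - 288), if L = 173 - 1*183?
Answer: -16688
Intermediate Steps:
L = -10 (L = 173 - 183 = -10)
(-8 + b)*(L - 288) = (-8 + 64)*(-10 - 288) = 56*(-298) = -16688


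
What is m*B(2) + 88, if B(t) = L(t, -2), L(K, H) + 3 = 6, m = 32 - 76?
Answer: -44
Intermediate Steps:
m = -44
L(K, H) = 3 (L(K, H) = -3 + 6 = 3)
B(t) = 3
m*B(2) + 88 = -44*3 + 88 = -132 + 88 = -44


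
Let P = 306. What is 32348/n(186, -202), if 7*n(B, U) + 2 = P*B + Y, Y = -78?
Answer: 56609/14209 ≈ 3.9840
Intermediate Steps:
n(B, U) = -80/7 + 306*B/7 (n(B, U) = -2/7 + (306*B - 78)/7 = -2/7 + (-78 + 306*B)/7 = -2/7 + (-78/7 + 306*B/7) = -80/7 + 306*B/7)
32348/n(186, -202) = 32348/(-80/7 + (306/7)*186) = 32348/(-80/7 + 56916/7) = 32348/(56836/7) = 32348*(7/56836) = 56609/14209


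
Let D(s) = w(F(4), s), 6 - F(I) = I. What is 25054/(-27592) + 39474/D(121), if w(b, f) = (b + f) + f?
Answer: 135381679/841556 ≈ 160.87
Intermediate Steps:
F(I) = 6 - I
w(b, f) = b + 2*f
D(s) = 2 + 2*s (D(s) = (6 - 1*4) + 2*s = (6 - 4) + 2*s = 2 + 2*s)
25054/(-27592) + 39474/D(121) = 25054/(-27592) + 39474/(2 + 2*121) = 25054*(-1/27592) + 39474/(2 + 242) = -12527/13796 + 39474/244 = -12527/13796 + 39474*(1/244) = -12527/13796 + 19737/122 = 135381679/841556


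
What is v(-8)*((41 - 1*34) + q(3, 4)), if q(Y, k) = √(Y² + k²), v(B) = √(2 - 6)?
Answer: 24*I ≈ 24.0*I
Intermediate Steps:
v(B) = 2*I (v(B) = √(-4) = 2*I)
v(-8)*((41 - 1*34) + q(3, 4)) = (2*I)*((41 - 1*34) + √(3² + 4²)) = (2*I)*((41 - 34) + √(9 + 16)) = (2*I)*(7 + √25) = (2*I)*(7 + 5) = (2*I)*12 = 24*I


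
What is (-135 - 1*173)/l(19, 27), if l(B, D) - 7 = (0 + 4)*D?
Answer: -308/115 ≈ -2.6783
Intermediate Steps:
l(B, D) = 7 + 4*D (l(B, D) = 7 + (0 + 4)*D = 7 + 4*D)
(-135 - 1*173)/l(19, 27) = (-135 - 1*173)/(7 + 4*27) = (-135 - 173)/(7 + 108) = -308/115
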